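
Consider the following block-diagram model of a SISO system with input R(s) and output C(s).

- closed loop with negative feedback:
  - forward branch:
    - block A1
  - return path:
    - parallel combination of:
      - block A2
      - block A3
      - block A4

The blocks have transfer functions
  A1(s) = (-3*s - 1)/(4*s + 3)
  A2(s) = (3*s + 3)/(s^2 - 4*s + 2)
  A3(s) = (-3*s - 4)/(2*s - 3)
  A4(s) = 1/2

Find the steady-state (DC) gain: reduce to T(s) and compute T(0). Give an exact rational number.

Reducing step by step:

1. reduce the parallel group A2, A3, A4; result (-4*s^3 + 17*s^2 + 30*s - 40)/(4*s^3 - 22*s^2 + 32*s - 12)
2. apply the feedback formula to A1, (A2+A3+A4); result (-12*s^4 + 62*s^3 - 74*s^2 + 4*s + 12)/(28*s^4 - 123*s^3 - 45*s^2 + 138*s + 4)
Step 2 gives the overall T(s). Then T(0) = 12/4 = 3.

Answer: 3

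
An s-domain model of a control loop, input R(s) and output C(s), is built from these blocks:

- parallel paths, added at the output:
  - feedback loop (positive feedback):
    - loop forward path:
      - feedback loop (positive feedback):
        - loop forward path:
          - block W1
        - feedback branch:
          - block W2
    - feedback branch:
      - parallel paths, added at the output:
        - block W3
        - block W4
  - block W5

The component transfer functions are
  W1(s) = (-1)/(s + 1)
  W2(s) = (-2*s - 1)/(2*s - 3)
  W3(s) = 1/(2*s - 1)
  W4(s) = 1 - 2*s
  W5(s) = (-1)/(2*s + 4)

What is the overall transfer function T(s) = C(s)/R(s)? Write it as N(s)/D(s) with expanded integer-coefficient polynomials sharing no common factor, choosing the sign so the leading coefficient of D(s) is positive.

(1) feedback reduction of W1, W2 -> (3 - 2*s)/(2*s^2 - 3*s - 4)
(2) sum the parallel branches W3, W4 -> (-4*s^2 + 4*s)/(2*s - 1)
(3) collapse the loop ([W1/(1-W1*W2)] forward, (W3+W4) return) -> (4*s^2 - 8*s + 3)/(4*s^3 - 12*s^2 + 17*s - 4)
(4) combine [[W1/(1-W1*W2)]/(1-[W1/(1-W1*W2)]*(W3+W4))], W5 in parallel, giving the overall T(s)

Hence the answer: (4*s^3 + 12*s^2 - 43*s + 16)/(8*s^4 - 8*s^3 - 14*s^2 + 60*s - 16)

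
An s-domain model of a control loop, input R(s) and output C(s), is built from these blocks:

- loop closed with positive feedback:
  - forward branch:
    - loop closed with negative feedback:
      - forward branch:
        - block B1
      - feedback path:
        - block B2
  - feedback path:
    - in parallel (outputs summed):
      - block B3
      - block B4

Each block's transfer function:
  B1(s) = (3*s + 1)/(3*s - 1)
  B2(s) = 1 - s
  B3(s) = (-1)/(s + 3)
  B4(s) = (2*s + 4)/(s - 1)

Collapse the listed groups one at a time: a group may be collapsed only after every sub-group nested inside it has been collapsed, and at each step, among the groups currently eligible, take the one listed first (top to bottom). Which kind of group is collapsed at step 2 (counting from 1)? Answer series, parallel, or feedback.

1. feedback reduction of B1, B2
2. add B3, B4 (parallel)
3. reduce the feedback loop with forward [B1/(1+B1*B2)] and return (B3+B4)
So the answer for step 2 is parallel.

Final answer: parallel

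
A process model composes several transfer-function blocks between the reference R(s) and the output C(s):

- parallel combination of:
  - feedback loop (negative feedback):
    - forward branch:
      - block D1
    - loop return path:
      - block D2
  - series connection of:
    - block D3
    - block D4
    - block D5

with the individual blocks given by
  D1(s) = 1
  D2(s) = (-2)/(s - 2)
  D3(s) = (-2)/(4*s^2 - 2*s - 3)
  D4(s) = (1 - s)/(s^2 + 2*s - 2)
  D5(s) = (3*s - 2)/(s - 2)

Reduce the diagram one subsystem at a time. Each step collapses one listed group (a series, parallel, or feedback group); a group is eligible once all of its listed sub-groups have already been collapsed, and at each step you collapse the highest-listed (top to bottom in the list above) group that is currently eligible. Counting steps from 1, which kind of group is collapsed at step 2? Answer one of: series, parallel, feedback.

Reducing step by step:

(1) reduce the feedback loop with forward D1 and return D2
(2) multiply D3, D4, D5 (series)
(3) sum the parallel branches [D1/(1+D1*D2)], (D3*D4*D5)
Step 2 collapses a series group.

Answer: series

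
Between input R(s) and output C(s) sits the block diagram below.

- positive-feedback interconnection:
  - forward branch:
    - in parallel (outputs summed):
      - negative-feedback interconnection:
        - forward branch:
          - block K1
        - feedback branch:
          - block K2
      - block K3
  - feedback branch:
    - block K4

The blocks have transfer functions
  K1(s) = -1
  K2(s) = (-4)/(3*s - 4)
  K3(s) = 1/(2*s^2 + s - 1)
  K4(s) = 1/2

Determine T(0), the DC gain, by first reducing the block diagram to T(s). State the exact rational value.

Step 1 - apply the feedback formula to K1, K2 -> (4 - 3*s)/(3*s)
Step 2 - parallel reduction of [K1/(1+K1*K2)], K3 -> (-6*s^3 + 5*s^2 + 10*s - 4)/(6*s^3 + 3*s^2 - 3*s)
Step 3 - apply the feedback formula to ([K1/(1+K1*K2)]+K3), K4 -> (-12*s^3 + 10*s^2 + 20*s - 8)/(18*s^3 + s^2 - 16*s + 4)
DC gain: substitute s = 0 into T(s) from step 3: T(0) = -8/4 = -2.

Answer: -2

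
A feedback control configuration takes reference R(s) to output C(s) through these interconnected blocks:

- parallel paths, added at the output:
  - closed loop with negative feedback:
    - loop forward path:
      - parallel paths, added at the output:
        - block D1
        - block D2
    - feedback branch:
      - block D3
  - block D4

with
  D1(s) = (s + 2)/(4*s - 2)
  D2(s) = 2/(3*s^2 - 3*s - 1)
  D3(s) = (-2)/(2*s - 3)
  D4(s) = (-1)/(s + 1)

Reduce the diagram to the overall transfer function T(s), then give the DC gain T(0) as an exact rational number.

[1] parallel reduction of D1, D2: (3*s^3 + 3*s^2 + s - 6)/(12*s^3 - 18*s^2 + 2*s + 2)
[2] reduce the feedback loop with forward (D1+D2) and return D3: (6*s^4 - 3*s^3 - 7*s^2 - 15*s + 18)/(24*s^4 - 78*s^3 + 52*s^2 - 4*s + 6)
[3] combine [(D1+D2)/(1+(D1+D2)*D3)], D4 in parallel: (6*s^5 - 21*s^4 + 68*s^3 - 74*s^2 + 7*s + 12)/(24*s^5 - 54*s^4 - 26*s^3 + 48*s^2 + 2*s + 6)
Evaluating the step-3 result (the overall T(s)) at s = 0 gives T(0) = 12/6 = 2.

Answer: 2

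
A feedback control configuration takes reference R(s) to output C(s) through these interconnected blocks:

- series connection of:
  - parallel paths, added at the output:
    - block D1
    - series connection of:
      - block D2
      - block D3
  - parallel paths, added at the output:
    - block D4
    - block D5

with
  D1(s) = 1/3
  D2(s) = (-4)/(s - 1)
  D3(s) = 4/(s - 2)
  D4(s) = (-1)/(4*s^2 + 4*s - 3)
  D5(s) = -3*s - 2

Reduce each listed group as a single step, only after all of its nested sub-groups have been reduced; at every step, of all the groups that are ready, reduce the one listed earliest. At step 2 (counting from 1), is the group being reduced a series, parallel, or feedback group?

Answer: parallel

Working:
Step 1: combine D2, D3 in series
Step 2: add D1, (D2*D3) (parallel)
Step 3: reduce the parallel group D4, D5
Step 4: series reduction of (D1+(D2*D3)), (D4+D5)
At step 2 the group reduced is parallel.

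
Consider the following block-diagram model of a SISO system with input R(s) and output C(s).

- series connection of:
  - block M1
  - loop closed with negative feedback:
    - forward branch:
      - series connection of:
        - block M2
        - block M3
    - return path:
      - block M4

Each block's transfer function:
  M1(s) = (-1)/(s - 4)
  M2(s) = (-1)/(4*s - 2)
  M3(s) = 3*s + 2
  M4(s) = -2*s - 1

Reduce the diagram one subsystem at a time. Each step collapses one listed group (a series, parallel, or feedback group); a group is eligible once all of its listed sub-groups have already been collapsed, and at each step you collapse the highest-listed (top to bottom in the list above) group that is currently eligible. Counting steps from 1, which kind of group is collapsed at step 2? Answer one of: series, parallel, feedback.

1. reduce the series chain M2, M3
2. reduce the feedback loop with forward (M2*M3) and return M4
3. reduce the series chain M1, [(M2*M3)/(1+(M2*M3)*M4)]
At step 2 the group reduced is feedback.

Therefore the answer is feedback.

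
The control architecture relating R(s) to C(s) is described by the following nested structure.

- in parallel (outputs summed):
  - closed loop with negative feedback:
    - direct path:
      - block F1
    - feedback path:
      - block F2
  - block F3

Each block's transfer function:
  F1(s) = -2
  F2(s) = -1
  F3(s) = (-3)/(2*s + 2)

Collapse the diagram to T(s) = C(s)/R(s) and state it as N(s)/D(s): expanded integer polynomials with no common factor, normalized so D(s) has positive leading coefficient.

Step 1. reduce the feedback loop with forward F1 and return F2; result (-2)/3
Step 2. parallel reduction of [F1/(1+F1*F2)], F3, which is the overall transfer function T(s) = C(s)/R(s) in lowest terms

Therefore the answer is (-4*s - 13)/(6*s + 6).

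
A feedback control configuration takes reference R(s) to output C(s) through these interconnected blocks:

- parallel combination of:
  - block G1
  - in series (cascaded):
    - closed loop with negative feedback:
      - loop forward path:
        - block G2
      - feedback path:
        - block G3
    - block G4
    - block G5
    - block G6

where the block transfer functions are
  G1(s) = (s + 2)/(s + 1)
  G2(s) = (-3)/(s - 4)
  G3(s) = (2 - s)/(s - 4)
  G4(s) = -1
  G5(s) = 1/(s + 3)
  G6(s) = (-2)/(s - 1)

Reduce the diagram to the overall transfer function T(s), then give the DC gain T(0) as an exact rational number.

1. feedback reduction of G2, G3 -> (12 - 3*s)/(s^2 - 5*s + 10)
2. reduce the series chain [G2/(1+G2*G3)], G4, G5, G6 -> (24 - 6*s)/(s^4 - 3*s^3 - 3*s^2 + 35*s - 30)
3. reduce the parallel group G1, ([G2/(1+G2*G3)]*G4*G5*G6) -> (s^5 - s^4 - 9*s^3 + 23*s^2 + 58*s - 36)/(s^5 - 2*s^4 - 6*s^3 + 32*s^2 + 5*s - 30)
Step 3 gives the overall T(s). Then T(0) = -36/(-30) = 6/5.

Hence the answer: 6/5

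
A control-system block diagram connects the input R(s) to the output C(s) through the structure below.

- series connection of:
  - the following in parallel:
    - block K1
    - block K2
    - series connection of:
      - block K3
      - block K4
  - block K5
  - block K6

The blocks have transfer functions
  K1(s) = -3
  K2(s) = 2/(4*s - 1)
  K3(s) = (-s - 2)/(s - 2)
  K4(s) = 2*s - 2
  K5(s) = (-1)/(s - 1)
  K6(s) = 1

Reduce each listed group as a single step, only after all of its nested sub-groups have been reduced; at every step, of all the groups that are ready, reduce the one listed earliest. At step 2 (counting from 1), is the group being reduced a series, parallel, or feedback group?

Reducing step by step:

[1] multiply K3, K4 (series)
[2] combine K1, K2, (K3*K4) in parallel
[3] series reduction of (K1+K2+(K3*K4)), K5, K6
So the answer for step 2 is parallel.

Answer: parallel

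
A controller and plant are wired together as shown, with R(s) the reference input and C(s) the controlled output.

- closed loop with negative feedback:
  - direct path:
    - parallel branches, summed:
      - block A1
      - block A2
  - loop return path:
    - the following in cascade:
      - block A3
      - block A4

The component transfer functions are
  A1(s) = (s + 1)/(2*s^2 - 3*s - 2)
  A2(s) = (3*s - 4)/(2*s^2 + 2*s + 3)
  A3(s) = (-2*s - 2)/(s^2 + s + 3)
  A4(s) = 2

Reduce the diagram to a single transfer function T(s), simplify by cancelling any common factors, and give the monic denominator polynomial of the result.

First reduce the diagram to T(s).

Step 1. sum the parallel branches A1, A2 -> (8*s^3 - 13*s^2 + 11*s + 11)/(4*s^4 - 2*s^3 - 4*s^2 - 13*s - 6)
Step 2. series reduction of A3, A4 -> (-4*s - 4)/(s^2 + s + 3)
Step 3. apply the feedback formula to (A1+A2), (A3*A4) -> (8*s^5 - 5*s^4 + 22*s^3 - 17*s^2 + 44*s + 33)/(4*s^6 + 2*s^5 - 26*s^4 - 3*s^3 - 23*s^2 - 133*s - 62)
No further cancellation is possible in the step-3 result, so that is T(s). Its denominator becomes monic after dividing by the leading coefficient 4.

Answer: s^6 + s^5/2 - 13*s^4/2 - 3*s^3/4 - 23*s^2/4 - 133*s/4 - 31/2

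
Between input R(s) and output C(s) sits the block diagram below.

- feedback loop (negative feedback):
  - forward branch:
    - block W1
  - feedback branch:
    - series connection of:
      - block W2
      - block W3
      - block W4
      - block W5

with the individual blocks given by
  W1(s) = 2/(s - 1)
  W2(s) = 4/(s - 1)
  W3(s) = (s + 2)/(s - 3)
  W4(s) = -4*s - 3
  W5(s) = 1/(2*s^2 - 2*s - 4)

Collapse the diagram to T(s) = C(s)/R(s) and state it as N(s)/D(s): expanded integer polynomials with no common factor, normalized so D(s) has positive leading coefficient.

Step 1 - combine W2, W3, W4, W5 in series -> (-8*s^2 - 22*s - 12)/(s^4 - 5*s^3 + 5*s^2 + 5*s - 6)
Step 2 - collapse the loop (W1 forward, (W2*W3*W4*W5) return), giving the overall T(s)

Hence the answer: (2*s^4 - 10*s^3 + 10*s^2 + 10*s - 12)/(s^5 - 6*s^4 + 10*s^3 - 16*s^2 - 55*s - 18)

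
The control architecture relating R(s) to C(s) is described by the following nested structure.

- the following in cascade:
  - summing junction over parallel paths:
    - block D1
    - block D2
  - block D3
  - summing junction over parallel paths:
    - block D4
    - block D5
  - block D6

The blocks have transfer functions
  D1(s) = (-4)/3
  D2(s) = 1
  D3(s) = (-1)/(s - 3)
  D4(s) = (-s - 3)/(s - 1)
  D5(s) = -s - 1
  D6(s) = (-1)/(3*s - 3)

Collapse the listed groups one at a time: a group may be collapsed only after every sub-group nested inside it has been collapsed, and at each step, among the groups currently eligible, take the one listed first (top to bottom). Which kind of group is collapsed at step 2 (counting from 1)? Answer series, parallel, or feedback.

Reducing step by step:

Step 1: add D1, D2 (parallel)
Step 2: combine D4, D5 in parallel
Step 3: series reduction of (D1+D2), D3, (D4+D5), D6
So the answer for step 2 is parallel.

Answer: parallel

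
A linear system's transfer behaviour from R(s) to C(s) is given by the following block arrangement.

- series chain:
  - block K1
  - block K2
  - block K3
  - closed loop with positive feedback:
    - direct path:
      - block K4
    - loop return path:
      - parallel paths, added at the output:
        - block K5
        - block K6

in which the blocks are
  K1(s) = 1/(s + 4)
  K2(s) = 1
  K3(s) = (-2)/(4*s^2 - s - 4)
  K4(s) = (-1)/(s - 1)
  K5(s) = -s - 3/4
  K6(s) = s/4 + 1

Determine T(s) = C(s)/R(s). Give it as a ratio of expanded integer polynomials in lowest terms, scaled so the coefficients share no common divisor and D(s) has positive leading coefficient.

(1) combine K5, K6 in parallel = 1/4 - 3*s/4
(2) reduce the feedback loop with forward K4 and return (K5+K6) = (-4)/(s - 3)
(3) cascade K1, K2, K3, [K4/(1-K4*(K5+K6))]: this yields T(s), and no further normalization is needed

Hence the answer: 8/(4*s^4 + 3*s^3 - 53*s^2 + 8*s + 48)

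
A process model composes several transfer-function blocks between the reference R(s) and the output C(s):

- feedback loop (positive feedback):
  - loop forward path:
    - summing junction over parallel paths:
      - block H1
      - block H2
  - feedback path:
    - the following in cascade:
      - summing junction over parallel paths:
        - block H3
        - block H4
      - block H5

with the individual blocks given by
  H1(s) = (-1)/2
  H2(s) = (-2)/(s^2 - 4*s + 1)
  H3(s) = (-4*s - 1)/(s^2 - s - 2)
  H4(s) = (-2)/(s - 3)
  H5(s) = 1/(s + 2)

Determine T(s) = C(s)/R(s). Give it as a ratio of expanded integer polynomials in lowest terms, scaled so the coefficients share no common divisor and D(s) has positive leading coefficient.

Answer: (-s^6 + 6*s^5 - 6*s^4 - 26*s^3 + 55*s^2 + 8*s - 60)/(2*s^6 - 12*s^5 - 2*s^4 + 105*s^3 - 129*s^2 - 43*s + 59)

Working:
(1) reduce the parallel group H1, H2, giving (-s^2 + 4*s - 5)/(2*s^2 - 8*s + 2)
(2) parallel reduction of H3, H4, giving (-6*s^2 + 13*s + 7)/(s^3 - 4*s^2 + s + 6)
(3) reduce the series chain (H3+H4), H5, giving (-6*s^2 + 13*s + 7)/(s^4 - 2*s^3 - 7*s^2 + 8*s + 12)
(4) apply the feedback formula to (H1+H2), ((H3+H4)*H5) - this is the overall T(s), already in the required normalized form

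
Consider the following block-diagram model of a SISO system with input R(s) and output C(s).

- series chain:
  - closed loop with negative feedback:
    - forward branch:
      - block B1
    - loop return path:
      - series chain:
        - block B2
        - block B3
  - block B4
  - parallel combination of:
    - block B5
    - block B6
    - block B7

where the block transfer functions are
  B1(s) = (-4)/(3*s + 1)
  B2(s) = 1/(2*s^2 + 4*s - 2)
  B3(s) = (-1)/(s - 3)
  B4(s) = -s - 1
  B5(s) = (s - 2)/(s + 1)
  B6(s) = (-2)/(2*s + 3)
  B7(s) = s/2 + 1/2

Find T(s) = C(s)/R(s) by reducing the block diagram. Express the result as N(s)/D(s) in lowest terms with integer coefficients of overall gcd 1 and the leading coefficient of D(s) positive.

Step 1. multiply B2, B3 (series) = (-1)/(2*s^3 - 2*s^2 - 14*s + 6)
Step 2. apply the feedback formula to B1, (B2*B3) = (-4*s^3 + 4*s^2 + 28*s - 12)/(3*s^4 - 2*s^3 - 22*s^2 + 2*s + 5)
Step 3. sum the parallel branches B5, B6, B7 = (2*s^3 + 11*s^2 + 2*s - 13)/(4*s^2 + 10*s + 6)
Step 4. multiply [B1/(1+B1*(B2*B3))], B4, (B5+B6+B7) (series): this yields T(s), and no further normalization is needed

Hence the answer: (4*s^6 + 18*s^5 - 46*s^4 - 172*s^3 + 64*s^2 + 194*s - 78)/(6*s^5 + 5*s^4 - 50*s^3 - 62*s^2 + 16*s + 15)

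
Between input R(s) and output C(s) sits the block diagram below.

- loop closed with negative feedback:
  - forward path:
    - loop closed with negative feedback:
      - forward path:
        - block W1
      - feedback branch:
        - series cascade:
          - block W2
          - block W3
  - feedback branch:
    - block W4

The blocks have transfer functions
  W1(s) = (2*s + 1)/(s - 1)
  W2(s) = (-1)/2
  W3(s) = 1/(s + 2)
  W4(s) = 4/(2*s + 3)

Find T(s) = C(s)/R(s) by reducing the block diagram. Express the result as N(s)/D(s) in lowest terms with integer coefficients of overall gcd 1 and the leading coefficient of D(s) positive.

First reduce the diagram to T(s).

Step 1. reduce the series chain W2, W3, giving (-1)/(2*s + 4)
Step 2. reduce the feedback loop with forward W1 and return (W2*W3), giving (4*s^2 + 10*s + 4)/(2*s^2 - 5)
Step 3. reduce the feedback loop with forward [W1/(1+W1*(W2*W3))] and return W4: this yields T(s), and no further normalization is needed

Answer: (8*s^3 + 32*s^2 + 38*s + 12)/(4*s^3 + 22*s^2 + 30*s + 1)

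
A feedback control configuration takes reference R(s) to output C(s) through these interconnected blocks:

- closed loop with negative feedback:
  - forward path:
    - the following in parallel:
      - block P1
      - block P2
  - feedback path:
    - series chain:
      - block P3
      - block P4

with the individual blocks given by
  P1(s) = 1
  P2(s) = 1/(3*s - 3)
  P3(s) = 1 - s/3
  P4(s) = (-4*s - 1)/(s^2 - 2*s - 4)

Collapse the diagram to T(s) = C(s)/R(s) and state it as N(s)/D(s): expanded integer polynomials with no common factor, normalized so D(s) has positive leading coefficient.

[1] parallel reduction of P1, P2 -> (3*s - 2)/(3*s - 3)
[2] series reduction of P3, P4 -> (4*s^2 - 11*s - 3)/(3*s^2 - 6*s - 12)
[3] collapse the loop ((P1+P2) forward, (P3*P4) return) - this is the overall T(s), already in the required normalized form

Answer: (9*s^3 - 24*s^2 - 24*s + 24)/(21*s^3 - 68*s^2 - 5*s + 42)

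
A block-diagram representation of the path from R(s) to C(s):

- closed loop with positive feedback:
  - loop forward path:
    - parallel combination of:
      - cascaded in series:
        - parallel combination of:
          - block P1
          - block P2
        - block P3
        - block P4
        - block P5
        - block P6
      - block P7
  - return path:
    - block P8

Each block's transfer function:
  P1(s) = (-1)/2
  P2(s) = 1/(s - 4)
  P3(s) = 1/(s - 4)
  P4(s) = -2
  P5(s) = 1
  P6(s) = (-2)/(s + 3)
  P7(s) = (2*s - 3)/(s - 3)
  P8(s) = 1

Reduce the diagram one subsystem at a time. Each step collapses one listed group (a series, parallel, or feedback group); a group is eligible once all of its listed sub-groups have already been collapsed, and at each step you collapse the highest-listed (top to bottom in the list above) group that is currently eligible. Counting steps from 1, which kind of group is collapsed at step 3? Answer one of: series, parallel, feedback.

Reducing step by step:

Step 1 - add P1, P2 (parallel)
Step 2 - combine (P1+P2), P3, P4, P5, P6 in series
Step 3 - sum the parallel branches ((P1+P2)*P3*P4*P5*P6), P7
Step 4 - feedback reduction of (((P1+P2)*P3*P4*P5*P6)+P7), P8
The group at step 3 is a parallel group.

Answer: parallel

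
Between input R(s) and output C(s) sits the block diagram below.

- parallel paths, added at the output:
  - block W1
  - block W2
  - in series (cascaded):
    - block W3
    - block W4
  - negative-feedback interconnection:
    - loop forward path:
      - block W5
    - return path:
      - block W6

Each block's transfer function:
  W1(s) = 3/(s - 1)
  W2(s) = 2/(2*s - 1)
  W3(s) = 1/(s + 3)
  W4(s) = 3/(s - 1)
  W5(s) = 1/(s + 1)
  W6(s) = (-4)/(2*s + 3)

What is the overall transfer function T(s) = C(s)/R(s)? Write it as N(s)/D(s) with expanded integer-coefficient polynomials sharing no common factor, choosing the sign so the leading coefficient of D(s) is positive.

The answer is (20*s^4 + 102*s^3 + 74*s^2 - 133*s + 27)/(4*s^5 + 16*s^4 - 3*s^3 - 37*s^2 + 23*s - 3).

Reasoning:
Step 1: combine W3, W4 in series -> 3/(s^2 + 2*s - 3)
Step 2: close the feedback loop around W5, W6 -> (2*s + 3)/(2*s^2 + 5*s - 1)
Step 3: combine W1, W2, (W3*W4), [W5/(1+W5*W6)] in parallel: this yields T(s), and no further normalization is needed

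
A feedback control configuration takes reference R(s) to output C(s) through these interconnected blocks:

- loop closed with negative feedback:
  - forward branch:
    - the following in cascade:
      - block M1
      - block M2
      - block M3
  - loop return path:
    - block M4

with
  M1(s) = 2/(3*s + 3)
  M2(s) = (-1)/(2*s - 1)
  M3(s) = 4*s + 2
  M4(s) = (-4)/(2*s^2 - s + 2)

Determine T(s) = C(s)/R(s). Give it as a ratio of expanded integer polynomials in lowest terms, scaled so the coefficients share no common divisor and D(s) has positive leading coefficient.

The answer is (-16*s^3 - 12*s - 8)/(12*s^4 + 3*s^2 + 41*s + 10).

Reasoning:
[1] reduce the series chain M1, M2, M3; result (-8*s - 4)/(6*s^2 + 3*s - 3)
[2] apply the feedback formula to (M1*M2*M3), M4; the result is T(s) itself (integer coefficients, no common factor, positive leading denominator coefficient)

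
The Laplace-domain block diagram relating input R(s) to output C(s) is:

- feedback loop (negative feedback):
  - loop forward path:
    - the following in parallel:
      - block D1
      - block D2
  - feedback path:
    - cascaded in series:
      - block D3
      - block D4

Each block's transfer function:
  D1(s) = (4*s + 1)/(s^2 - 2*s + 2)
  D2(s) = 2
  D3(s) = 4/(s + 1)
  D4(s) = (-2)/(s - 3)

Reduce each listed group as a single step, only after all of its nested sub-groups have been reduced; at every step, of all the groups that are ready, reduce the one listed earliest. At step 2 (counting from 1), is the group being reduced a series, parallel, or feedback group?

[1] sum the parallel branches D1, D2
[2] combine D3, D4 in series
[3] reduce the feedback loop with forward (D1+D2) and return (D3*D4)
At step 2 the group reduced is series.

Hence the answer: series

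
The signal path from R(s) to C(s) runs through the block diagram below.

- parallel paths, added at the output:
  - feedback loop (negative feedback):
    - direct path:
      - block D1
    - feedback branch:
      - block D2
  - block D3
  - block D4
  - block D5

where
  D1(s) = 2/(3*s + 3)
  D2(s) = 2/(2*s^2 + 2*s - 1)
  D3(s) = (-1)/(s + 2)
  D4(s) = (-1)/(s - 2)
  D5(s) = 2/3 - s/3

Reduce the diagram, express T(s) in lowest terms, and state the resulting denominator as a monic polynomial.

Reducing step by step:

(1) collapse the loop (D1 forward, D2 return); result (4*s^2 + 4*s - 2)/(6*s^3 + 12*s^2 + 3*s + 1)
(2) combine [D1/(1+D1*D2)], D3, D4, D5 in parallel; result (-6*s^6 + 21*s^4 - 55*s^3 - 154*s^2 - 74*s + 16)/(18*s^5 + 36*s^4 - 63*s^3 - 141*s^2 - 36*s - 12)
T(s) is the step-2 result (common factors already cancelled). Leading coefficient of the denominator: 18. Divide through by 18 for the monic polynomial.

Answer: s^5 + 2*s^4 - 7*s^3/2 - 47*s^2/6 - 2*s - 2/3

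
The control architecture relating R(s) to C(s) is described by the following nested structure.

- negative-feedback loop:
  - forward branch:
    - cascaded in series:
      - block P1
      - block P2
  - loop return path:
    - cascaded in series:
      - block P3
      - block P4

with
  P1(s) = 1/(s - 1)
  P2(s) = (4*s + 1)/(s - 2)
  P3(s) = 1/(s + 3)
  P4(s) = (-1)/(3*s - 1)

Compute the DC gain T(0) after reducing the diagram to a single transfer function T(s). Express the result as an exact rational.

(1) multiply P1, P2 (series); result (4*s + 1)/(s^2 - 3*s + 2)
(2) cascade P3, P4; result (-1)/(3*s^2 + 8*s - 3)
(3) collapse the loop ((P1*P2) forward, (P3*P4) return); result (12*s^3 + 35*s^2 - 4*s - 3)/(3*s^4 - s^3 - 21*s^2 + 21*s - 7)
Step 3 gives the overall T(s). Then T(0) = -3/(-7) = 3/7.

Answer: 3/7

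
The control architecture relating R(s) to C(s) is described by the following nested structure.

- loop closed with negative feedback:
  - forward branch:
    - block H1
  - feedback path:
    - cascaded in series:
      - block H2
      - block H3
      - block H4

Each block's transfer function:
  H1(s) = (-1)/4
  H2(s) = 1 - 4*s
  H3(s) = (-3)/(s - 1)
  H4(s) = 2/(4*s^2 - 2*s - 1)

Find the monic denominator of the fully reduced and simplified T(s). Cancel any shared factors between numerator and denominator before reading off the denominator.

Answer: s^3 - 3*s^2/2 - 5*s/4 + 5/8

Working:
Step 1: combine H2, H3, H4 in series = (24*s - 6)/(4*s^3 - 6*s^2 + s + 1)
Step 2: reduce the feedback loop with forward H1 and return (H2*H3*H4) = (-4*s^3 + 6*s^2 - s - 1)/(16*s^3 - 24*s^2 - 20*s + 10)
T(s) is the step-2 result (common factors already cancelled). Leading coefficient of the denominator: 16. Divide through by 16 for the monic polynomial.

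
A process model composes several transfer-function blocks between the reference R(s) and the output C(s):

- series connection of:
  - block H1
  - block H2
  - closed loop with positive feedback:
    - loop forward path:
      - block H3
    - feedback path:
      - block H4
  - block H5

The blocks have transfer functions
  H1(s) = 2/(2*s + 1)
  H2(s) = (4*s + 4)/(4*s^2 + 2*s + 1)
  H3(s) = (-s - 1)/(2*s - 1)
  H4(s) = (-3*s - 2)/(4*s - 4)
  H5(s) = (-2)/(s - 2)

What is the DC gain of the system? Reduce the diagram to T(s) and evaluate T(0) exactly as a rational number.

Reducing step by step:

(1) collapse the loop (H3 forward, H4 return), giving (4 - 4*s^2)/(5*s^2 - 17*s + 2)
(2) cascade H1, H2, [H3/(1-H3*H4)], H5, giving (64*s^3 + 64*s^2 - 64*s - 64)/(40*s^6 - 176*s^5 + 92*s^4 + 153*s^3 + 85*s^2 + 20*s - 4)
Step 2 gives the overall T(s). Then T(0) = -64/(-4) = 16.

Answer: 16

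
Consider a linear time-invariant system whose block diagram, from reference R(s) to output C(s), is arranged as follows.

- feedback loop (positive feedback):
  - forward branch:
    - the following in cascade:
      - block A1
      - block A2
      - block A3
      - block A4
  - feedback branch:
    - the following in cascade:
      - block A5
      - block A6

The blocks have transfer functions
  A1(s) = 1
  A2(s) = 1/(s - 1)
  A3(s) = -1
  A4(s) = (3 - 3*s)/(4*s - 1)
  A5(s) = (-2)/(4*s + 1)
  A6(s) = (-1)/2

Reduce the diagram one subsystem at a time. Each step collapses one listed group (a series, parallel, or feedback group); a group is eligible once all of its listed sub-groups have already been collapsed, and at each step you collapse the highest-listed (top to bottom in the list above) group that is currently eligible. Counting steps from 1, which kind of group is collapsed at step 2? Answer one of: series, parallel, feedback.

Step 1. multiply A1, A2, A3, A4 (series)
Step 2. reduce the series chain A5, A6
Step 3. apply the feedback formula to (A1*A2*A3*A4), (A5*A6)
The group at step 2 is a series group.

Final answer: series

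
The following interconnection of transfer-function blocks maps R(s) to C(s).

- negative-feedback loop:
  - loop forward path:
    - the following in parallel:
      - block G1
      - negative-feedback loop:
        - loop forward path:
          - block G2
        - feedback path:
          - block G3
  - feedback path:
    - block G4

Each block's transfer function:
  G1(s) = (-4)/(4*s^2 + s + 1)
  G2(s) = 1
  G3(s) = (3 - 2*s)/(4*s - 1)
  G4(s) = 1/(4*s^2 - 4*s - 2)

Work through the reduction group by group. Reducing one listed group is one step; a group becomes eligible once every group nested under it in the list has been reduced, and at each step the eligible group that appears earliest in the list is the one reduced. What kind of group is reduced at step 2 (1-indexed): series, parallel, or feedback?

The answer is parallel.

Reasoning:
Step 1: close the feedback loop around G2, G3
Step 2: add G1, [G2/(1+G2*G3)] (parallel)
Step 3: close the feedback loop around (G1+[G2/(1+G2*G3)]), G4
Step 2 collapses a parallel group.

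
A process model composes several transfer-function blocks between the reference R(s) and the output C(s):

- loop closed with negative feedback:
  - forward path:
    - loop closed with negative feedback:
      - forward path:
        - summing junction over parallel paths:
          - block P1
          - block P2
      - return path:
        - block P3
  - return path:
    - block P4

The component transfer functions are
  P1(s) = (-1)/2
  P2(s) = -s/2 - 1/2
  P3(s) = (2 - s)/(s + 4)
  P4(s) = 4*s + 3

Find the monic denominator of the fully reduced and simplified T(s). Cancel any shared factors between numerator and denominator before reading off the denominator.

Answer: s^3 + 13*s^2/2 + 12*s + 5

Working:
Step 1: add P1, P2 (parallel), giving -s/2 - 1
Step 2: feedback reduction of (P1+P2), P3, giving (-s^2 - 6*s - 8)/(s^2 + 2*s + 4)
Step 3: collapse the loop ([(P1+P2)/(1+(P1+P2)*P3)] forward, P4 return), giving (s^2 + 6*s + 8)/(4*s^3 + 26*s^2 + 48*s + 20)
Step 3 gives the fully reduced T(s), with no common factor left to cancel. The denominator's leading coefficient is 4, so divide each of its coefficients by 4 to get the monic form.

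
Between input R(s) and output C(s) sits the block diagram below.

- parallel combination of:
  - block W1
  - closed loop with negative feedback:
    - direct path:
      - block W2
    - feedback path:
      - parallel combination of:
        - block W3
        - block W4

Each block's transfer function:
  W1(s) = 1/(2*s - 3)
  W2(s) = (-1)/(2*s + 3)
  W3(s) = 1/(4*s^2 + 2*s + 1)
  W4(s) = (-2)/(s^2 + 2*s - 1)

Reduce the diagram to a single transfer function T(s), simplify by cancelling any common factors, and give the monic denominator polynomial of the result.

First reduce the diagram to T(s).

[1] reduce the parallel group W3, W4 = (-7*s^2 - 2*s - 3)/(4*s^4 + 10*s^3 + s^2 - 1)
[2] reduce the feedback loop with forward W2 and return (W3+W4) = (-4*s^4 - 10*s^3 - s^2 + 1)/(8*s^5 + 32*s^4 + 32*s^3 + 10*s^2)
[3] reduce the parallel group W1, [W2/(1+W2*(W3+W4))] = (24*s^4 + 60*s^3 + 13*s^2 + 2*s - 3)/(16*s^6 + 40*s^5 - 32*s^4 - 76*s^3 - 30*s^2)
Step 3 gives the fully reduced T(s), with no common factor left to cancel. The denominator's leading coefficient is 16, so divide each of its coefficients by 16 to get the monic form.

Answer: s^6 + 5*s^5/2 - 2*s^4 - 19*s^3/4 - 15*s^2/8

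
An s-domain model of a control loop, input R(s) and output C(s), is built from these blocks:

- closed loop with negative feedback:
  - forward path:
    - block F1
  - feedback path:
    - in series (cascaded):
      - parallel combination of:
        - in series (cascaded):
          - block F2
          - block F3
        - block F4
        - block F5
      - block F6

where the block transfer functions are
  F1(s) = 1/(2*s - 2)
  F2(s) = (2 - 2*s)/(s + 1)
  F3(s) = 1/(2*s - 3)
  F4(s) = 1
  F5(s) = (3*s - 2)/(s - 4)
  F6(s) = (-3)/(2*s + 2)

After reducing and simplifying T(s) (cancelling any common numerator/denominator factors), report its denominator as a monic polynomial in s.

(1) combine F2, F3 in series gives (2 - 2*s)/(2*s^2 - s - 3)
(2) combine (F2*F3), F4, F5 in parallel gives (8*s^3 - 18*s^2 + 4*s + 10)/(2*s^3 - 9*s^2 + s + 12)
(3) reduce the series chain ((F2*F3)+F4+F5), F6 gives (-12*s^3 + 27*s^2 - 6*s - 15)/(2*s^4 - 7*s^3 - 8*s^2 + 13*s + 12)
(4) reduce the feedback loop with forward F1 and return (((F2*F3)+F4+F5)*F6) gives (2*s^4 - 7*s^3 - 8*s^2 + 13*s + 12)/(4*s^5 - 18*s^4 - 14*s^3 + 69*s^2 - 8*s - 39)
The result of step 4 is T(s) in lowest terms. Its denominator has leading coefficient 4; dividing the denominator through by 4 makes it monic.

Answer: s^5 - 9*s^4/2 - 7*s^3/2 + 69*s^2/4 - 2*s - 39/4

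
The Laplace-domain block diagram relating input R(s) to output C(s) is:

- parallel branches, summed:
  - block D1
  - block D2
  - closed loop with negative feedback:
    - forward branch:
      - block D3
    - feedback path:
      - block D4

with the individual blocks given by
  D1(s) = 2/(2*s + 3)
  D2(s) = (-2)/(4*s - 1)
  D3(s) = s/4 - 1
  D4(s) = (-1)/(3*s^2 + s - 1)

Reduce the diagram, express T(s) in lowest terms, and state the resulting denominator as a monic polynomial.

Reducing step by step:

[1] reduce the feedback loop with forward D3 and return D4: (3*s^3 - 11*s^2 - 5*s + 4)/(12*s^2 + 3*s)
[2] parallel reduction of D1, D2, [D3/(1+D3*D4)]: (24*s^5 - 58*s^4 - 111*s^3 - 69*s^2 + 31*s - 12)/(96*s^4 + 144*s^3 - 6*s^2 - 9*s)
The result of step 2 is T(s) in lowest terms. Its denominator has leading coefficient 96; dividing the denominator through by 96 makes it monic.

Answer: s^4 + 3*s^3/2 - s^2/16 - 3*s/32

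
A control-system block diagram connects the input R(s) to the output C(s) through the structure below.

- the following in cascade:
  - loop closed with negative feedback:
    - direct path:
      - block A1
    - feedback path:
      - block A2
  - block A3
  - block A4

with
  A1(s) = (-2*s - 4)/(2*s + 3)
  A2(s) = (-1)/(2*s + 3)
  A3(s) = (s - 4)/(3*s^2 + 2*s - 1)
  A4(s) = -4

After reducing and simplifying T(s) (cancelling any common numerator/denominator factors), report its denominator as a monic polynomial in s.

Step 1: close the feedback loop around A1, A2 gives (-4*s^2 - 14*s - 12)/(4*s^2 + 14*s + 13)
Step 2: series reduction of [A1/(1+A1*A2)], A3, A4 gives (16*s^3 - 8*s^2 - 176*s - 192)/(12*s^4 + 50*s^3 + 63*s^2 + 12*s - 13)
T(s) is the step-2 result (common factors already cancelled). Leading coefficient of the denominator: 12. Divide through by 12 for the monic polynomial.

Hence the answer: s^4 + 25*s^3/6 + 21*s^2/4 + s - 13/12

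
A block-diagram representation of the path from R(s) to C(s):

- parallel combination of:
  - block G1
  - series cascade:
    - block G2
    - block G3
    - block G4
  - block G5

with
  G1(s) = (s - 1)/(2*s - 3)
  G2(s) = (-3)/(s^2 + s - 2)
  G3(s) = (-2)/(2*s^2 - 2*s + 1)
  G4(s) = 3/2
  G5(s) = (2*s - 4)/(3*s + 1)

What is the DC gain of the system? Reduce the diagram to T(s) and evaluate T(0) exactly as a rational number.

Step 1. combine G2, G3, G4 in series gives 9/(2*s^4 - 5*s^2 + 5*s - 2)
Step 2. reduce the parallel group G1, (G2*G3*G4), G5 gives (14*s^6 - 32*s^5 - 13*s^4 + 115*s^3 - 95*s^2 + 24*s - 49)/(12*s^6 - 14*s^5 - 36*s^4 + 65*s^3 - 32*s^2 - s + 6)
Step 2 gives the overall T(s). Then T(0) = -49/6.

Hence the answer: -49/6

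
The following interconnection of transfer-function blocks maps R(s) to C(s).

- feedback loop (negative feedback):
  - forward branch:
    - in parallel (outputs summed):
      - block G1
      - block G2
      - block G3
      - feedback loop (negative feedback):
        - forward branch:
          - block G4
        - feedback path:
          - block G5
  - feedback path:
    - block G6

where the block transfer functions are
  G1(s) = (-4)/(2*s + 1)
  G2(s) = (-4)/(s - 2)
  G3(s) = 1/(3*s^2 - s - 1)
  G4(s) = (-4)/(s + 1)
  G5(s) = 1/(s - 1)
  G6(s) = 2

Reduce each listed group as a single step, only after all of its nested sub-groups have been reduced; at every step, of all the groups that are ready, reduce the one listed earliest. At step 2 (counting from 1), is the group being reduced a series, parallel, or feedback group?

Reducing step by step:

Step 1: reduce the feedback loop with forward G4 and return G5
Step 2: combine G1, G2, G3, [G4/(1+G4*G5)] in parallel
Step 3: collapse the loop ((G1+G2+G3+[G4/(1+G4*G5)]) forward, G6 return)
Step 2 collapses a parallel group.

Answer: parallel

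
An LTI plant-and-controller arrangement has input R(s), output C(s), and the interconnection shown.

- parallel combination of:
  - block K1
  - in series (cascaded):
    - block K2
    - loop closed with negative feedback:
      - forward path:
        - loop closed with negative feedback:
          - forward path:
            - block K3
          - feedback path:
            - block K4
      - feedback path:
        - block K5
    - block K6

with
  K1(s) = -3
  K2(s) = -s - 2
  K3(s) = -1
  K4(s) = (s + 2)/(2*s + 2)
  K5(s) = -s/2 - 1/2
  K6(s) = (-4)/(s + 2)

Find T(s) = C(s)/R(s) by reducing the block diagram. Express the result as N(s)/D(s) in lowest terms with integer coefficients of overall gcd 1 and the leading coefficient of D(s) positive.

Step 1 - close the feedback loop around K3, K4 -> (-2*s - 2)/s
Step 2 - close the feedback loop around [K3/(1+K3*K4)], K5 -> (-2*s - 2)/(s^2 + 3*s + 1)
Step 3 - cascade K2, [[K3/(1+K3*K4)]/(1+[K3/(1+K3*K4)]*K5)], K6 -> (-8*s - 8)/(s^2 + 3*s + 1)
Step 4 - add K1, (K2*[[K3/(1+K3*K4)]/(1+[K3/(1+K3*K4)]*K5)]*K6) (parallel), giving the overall T(s)

Answer: (-3*s^2 - 17*s - 11)/(s^2 + 3*s + 1)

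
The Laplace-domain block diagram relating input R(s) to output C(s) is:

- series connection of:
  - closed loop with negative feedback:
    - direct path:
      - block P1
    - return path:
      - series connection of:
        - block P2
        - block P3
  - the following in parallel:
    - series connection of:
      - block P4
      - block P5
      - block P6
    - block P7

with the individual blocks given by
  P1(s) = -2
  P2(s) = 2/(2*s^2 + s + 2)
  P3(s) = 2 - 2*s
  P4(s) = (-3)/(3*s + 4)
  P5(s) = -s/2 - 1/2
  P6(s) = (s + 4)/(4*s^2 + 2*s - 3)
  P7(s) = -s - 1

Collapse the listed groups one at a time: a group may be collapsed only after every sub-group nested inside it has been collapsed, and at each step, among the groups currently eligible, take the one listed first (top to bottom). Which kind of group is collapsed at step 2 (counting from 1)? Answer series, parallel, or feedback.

[1] series reduction of P2, P3
[2] apply the feedback formula to P1, (P2*P3)
[3] combine P4, P5, P6 in series
[4] combine (P4*P5*P6), P7 in parallel
[5] reduce the series chain [P1/(1+P1*(P2*P3))], ((P4*P5*P6)+P7)
At step 2 the group reduced is feedback.

Final answer: feedback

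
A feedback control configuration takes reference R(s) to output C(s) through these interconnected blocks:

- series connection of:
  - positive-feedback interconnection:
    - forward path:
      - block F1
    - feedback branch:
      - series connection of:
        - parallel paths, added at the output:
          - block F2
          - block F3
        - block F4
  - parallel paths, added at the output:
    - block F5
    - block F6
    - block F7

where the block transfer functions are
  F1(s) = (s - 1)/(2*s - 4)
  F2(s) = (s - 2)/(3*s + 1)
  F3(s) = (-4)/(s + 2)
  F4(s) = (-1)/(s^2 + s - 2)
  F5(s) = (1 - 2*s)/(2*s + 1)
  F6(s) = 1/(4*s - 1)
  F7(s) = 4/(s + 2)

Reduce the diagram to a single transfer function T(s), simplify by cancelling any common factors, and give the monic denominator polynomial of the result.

Answer: s^6 + 31*s^5/12 - 65*s^4/24 - 149*s^3/12 - 103*s^2/16 + 5*s/12 + 1/2

Working:
Step 1. reduce the parallel group F2, F3; result (s^2 - 12*s - 8)/(3*s^2 + 7*s + 2)
Step 2. combine (F2+F3), F4 in series; result (-s^2 + 12*s + 8)/(3*s^4 + 10*s^3 + 3*s^2 - 12*s - 4)
Step 3. collapse the loop (F1 forward, ((F2+F3)*F4) return); result (3*s^4 + 10*s^3 + 3*s^2 - 12*s - 4)/(6*s^4 + 14*s^3 - 19*s^2 - 68*s - 24)
Step 4. combine F5, F6, F7 in parallel; result (-8*s^3 + 24*s^2 + 24*s - 4)/(8*s^3 + 18*s^2 + 3*s - 2)
Step 5. series reduction of [F1/(1-F1*((F2+F3)*F4))], (F5+F6+F7); result (-24*s^6 + 40*s^5 + 208*s^4 - 20*s^3 - 184*s^2 - 28*s + 8)/(48*s^6 + 124*s^5 - 130*s^4 - 596*s^3 - 309*s^2 + 20*s + 24)
T(s) is the step-5 result (common factors already cancelled). Leading coefficient of the denominator: 48. Divide through by 48 for the monic polynomial.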